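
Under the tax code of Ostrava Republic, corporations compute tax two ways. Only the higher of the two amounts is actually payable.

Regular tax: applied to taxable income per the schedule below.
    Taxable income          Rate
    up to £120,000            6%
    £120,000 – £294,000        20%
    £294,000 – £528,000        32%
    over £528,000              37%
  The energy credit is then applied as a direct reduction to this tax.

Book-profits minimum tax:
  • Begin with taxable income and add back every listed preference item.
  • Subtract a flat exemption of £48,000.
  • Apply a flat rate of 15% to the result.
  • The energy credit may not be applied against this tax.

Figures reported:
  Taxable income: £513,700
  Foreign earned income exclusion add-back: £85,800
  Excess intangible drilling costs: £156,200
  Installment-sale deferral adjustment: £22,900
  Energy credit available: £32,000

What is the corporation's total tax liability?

Book-profits minimum tax:
  Adjusted income: £513,700 + £85,800 + £156,200 + £22,900 = £778,600
  Less exemption £48,000 → base £730,600
  £730,600 × 15% = £109,590

Regular tax:
  £120,000 × 6% = £7,200
  £174,000 × 20% = £34,800
  £219,700 × 32% = £70,304
  → £112,304
  Less energy credit £32,000 → £80,304

£109,590 > £80,304, so the book-profits minimum tax is the binding amount.

£109,590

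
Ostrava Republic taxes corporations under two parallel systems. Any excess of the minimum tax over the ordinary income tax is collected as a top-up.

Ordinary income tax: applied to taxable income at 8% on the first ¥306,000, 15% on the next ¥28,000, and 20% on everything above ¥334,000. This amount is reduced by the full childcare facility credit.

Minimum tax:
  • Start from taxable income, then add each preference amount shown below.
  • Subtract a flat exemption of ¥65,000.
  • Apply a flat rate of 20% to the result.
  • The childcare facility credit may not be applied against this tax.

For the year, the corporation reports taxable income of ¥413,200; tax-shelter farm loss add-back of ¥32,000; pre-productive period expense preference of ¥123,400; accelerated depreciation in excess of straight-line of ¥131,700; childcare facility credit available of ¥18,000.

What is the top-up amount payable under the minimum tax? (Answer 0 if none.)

¥100,540

Ordinary income tax:
  ¥306,000 × 8% = ¥24,480
  ¥28,000 × 15% = ¥4,200
  ¥79,200 × 20% = ¥15,840
  → ¥44,520
  Less childcare facility credit ¥18,000 → ¥26,520

Minimum tax:
  Adjusted income: ¥413,200 + ¥32,000 + ¥123,400 + ¥131,700 = ¥700,300
  Less exemption ¥65,000 → base ¥635,300
  ¥635,300 × 20% = ¥127,060

Excess of minimum tax over ordinary income tax: ¥127,060 − ¥26,520 = ¥100,540.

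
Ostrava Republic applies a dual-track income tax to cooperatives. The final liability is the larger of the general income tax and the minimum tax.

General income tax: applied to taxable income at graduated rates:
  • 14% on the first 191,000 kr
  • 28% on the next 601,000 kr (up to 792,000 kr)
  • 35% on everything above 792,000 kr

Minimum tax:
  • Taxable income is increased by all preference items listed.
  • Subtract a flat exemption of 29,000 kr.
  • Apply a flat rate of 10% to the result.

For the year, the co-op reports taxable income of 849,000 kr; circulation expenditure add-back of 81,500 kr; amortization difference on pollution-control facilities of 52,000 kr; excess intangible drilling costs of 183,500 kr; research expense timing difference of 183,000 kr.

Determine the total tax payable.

214,970 kr

Minimum tax:
  Adjusted income: 849,000 kr + 81,500 kr + 52,000 kr + 183,500 kr + 183,000 kr = 1,349,000 kr
  Less exemption 29,000 kr → base 1,320,000 kr
  1,320,000 kr × 10% = 132,000 kr

General income tax:
  191,000 kr × 14% = 26,740 kr
  601,000 kr × 28% = 168,280 kr
  57,000 kr × 35% = 19,950 kr
  → 214,970 kr

214,970 kr > 132,000 kr, so the general income tax governs.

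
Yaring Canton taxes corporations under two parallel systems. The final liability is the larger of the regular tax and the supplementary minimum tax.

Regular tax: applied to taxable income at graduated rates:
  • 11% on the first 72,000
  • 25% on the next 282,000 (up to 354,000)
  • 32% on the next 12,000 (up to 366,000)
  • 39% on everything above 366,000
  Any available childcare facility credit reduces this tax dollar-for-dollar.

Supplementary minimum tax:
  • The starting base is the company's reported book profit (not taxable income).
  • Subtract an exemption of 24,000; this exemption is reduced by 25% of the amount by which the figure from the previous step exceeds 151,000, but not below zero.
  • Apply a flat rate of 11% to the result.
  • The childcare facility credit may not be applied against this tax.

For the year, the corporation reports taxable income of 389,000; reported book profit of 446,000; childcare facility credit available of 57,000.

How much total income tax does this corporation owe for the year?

Supplementary minimum tax:
  Base (reported book profit): 446,000
  Exemption: 25% × (446,000 − 151,000) = 73,750 ≥ 24,000, so the exemption is fully phased out
  Base: 446,000 − 0 = 446,000
  446,000 × 11% = 49,060

Regular tax:
  72,000 × 11% = 7,920
  282,000 × 25% = 70,500
  12,000 × 32% = 3,840
  23,000 × 39% = 8,970
  → 91,230
  Less childcare facility credit 57,000 → 34,230

49,060 > 34,230, so the supplementary minimum tax is the binding amount.

49,060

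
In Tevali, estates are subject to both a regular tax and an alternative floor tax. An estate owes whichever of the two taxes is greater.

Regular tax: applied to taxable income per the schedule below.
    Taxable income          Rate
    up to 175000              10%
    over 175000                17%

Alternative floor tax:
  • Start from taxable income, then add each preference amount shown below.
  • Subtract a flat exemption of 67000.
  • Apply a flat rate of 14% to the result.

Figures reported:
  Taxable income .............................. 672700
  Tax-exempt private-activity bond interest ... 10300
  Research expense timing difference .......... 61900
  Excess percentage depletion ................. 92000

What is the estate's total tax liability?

Regular tax:
  175000 × 10% = 17500
  497700 × 17% = 84609
  → 102109

Alternative floor tax:
  Adjusted income: 672700 + 10300 + 61900 + 92000 = 836900
  Less exemption 67000 → base 769900
  769900 × 14% = 107786

107786 > 102109, so the alternative floor tax is the binding amount.

107786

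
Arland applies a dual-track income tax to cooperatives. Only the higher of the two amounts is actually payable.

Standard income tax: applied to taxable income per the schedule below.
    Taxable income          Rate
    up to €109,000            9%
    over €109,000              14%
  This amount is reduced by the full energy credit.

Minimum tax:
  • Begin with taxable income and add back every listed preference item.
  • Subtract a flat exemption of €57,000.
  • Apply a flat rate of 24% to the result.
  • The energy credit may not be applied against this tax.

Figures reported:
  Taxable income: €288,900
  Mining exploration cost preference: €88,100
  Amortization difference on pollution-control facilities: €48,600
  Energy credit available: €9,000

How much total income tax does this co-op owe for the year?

€88,464

Standard income tax:
  €109,000 × 9% = €9,810
  €179,900 × 14% = €25,186
  → €34,996
  Less energy credit €9,000 → €25,996

Minimum tax:
  Adjusted income: €288,900 + €88,100 + €48,600 = €425,600
  Less exemption €57,000 → base €368,600
  €368,600 × 24% = €88,464

€88,464 > €25,996, so the minimum tax is the binding amount.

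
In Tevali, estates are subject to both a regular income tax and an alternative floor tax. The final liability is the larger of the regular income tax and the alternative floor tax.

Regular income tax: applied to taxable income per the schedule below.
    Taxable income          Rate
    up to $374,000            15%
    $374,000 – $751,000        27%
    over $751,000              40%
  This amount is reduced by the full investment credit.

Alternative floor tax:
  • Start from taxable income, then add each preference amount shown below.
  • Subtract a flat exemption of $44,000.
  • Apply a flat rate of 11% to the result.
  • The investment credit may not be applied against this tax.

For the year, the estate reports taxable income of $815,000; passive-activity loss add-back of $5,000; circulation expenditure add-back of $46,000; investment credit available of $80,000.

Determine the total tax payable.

$103,490

Regular income tax:
  $374,000 × 15% = $56,100
  $377,000 × 27% = $101,790
  $64,000 × 40% = $25,600
  → $183,490
  Less investment credit $80,000 → $103,490

Alternative floor tax:
  Adjusted income: $815,000 + $5,000 + $46,000 = $866,000
  Less exemption $44,000 → base $822,000
  $822,000 × 11% = $90,420

$103,490 > $90,420, so the regular income tax governs.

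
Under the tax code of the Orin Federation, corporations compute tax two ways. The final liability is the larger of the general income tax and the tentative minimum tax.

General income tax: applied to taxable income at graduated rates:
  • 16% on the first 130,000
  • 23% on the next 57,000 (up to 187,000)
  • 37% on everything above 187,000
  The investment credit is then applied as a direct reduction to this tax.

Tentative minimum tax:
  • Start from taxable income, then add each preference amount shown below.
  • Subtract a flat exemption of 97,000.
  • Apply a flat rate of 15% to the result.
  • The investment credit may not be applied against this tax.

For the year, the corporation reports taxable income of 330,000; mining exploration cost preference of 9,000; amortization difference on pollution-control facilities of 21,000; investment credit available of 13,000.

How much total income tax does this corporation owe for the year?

73,820

General income tax:
  130,000 × 16% = 20,800
  57,000 × 23% = 13,110
  143,000 × 37% = 52,910
  → 86,820
  Less investment credit 13,000 → 73,820

Tentative minimum tax:
  Adjusted income: 330,000 + 9,000 + 21,000 = 360,000
  Less exemption 97,000 → base 263,000
  263,000 × 15% = 39,450

73,820 > 39,450, so the general income tax governs.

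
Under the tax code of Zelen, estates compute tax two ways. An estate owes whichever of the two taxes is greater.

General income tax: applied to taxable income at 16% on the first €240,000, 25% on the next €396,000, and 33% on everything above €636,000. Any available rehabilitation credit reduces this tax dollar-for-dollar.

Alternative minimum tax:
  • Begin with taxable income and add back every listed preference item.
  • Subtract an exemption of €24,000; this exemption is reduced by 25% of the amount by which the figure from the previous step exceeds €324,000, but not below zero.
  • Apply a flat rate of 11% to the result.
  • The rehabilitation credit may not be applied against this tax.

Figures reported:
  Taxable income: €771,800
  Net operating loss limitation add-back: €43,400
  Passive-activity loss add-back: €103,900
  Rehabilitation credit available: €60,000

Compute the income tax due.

€122,214

Alternative minimum tax:
  Adjusted income: €771,800 + €43,400 + €103,900 = €919,100
  Exemption: 25% × (€919,100 − €324,000) = €148,775 ≥ €24,000, so the exemption is fully phased out
  Base: €919,100 − €0 = €919,100
  €919,100 × 11% = €101,101

General income tax:
  €240,000 × 16% = €38,400
  €396,000 × 25% = €99,000
  €135,800 × 33% = €44,814
  → €182,214
  Less rehabilitation credit €60,000 → €122,214

€122,214 > €101,101, so the general income tax governs.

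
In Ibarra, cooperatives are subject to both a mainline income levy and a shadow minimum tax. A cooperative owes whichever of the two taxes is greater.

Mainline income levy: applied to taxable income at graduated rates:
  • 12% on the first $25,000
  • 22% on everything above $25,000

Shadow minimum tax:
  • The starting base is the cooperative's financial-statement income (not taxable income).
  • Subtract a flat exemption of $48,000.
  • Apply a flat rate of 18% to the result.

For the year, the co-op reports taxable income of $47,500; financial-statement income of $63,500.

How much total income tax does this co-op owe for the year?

$7,950

Mainline income levy:
  $25,000 × 12% = $3,000
  $22,500 × 22% = $4,950
  → $7,950

Shadow minimum tax:
  Base (financial-statement income): $63,500
  Less exemption $48,000 → base $15,500
  $15,500 × 18% = $2,790

$7,950 > $2,790, so the mainline income levy governs.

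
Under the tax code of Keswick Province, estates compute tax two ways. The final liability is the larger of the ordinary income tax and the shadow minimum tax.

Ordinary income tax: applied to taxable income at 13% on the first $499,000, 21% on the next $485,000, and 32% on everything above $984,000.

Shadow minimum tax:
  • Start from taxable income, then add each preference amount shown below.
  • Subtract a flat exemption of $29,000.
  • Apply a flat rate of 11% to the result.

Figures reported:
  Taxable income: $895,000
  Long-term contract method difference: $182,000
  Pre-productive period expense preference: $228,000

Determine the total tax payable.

$148,030

Ordinary income tax:
  $499,000 × 13% = $64,870
  $396,000 × 21% = $83,160
  → $148,030

Shadow minimum tax:
  Adjusted income: $895,000 + $182,000 + $228,000 = $1,305,000
  Less exemption $29,000 → base $1,276,000
  $1,276,000 × 11% = $140,360

$148,030 > $140,360, so the ordinary income tax governs.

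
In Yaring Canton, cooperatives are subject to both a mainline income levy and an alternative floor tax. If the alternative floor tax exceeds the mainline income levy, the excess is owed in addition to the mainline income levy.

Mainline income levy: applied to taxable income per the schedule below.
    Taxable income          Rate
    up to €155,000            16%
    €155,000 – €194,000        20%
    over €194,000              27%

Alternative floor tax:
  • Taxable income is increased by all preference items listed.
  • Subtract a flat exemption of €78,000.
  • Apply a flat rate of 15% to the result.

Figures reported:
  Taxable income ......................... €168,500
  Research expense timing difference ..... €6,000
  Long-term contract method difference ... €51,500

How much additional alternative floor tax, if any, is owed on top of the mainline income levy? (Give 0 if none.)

€0

Mainline income levy:
  €155,000 × 16% = €24,800
  €13,500 × 20% = €2,700
  → €27,500

Alternative floor tax:
  Adjusted income: €168,500 + €6,000 + €51,500 = €226,000
  Less exemption €78,000 → base €148,000
  €148,000 × 15% = €22,200

€22,200 ≤ €27,500, so no add-on is due.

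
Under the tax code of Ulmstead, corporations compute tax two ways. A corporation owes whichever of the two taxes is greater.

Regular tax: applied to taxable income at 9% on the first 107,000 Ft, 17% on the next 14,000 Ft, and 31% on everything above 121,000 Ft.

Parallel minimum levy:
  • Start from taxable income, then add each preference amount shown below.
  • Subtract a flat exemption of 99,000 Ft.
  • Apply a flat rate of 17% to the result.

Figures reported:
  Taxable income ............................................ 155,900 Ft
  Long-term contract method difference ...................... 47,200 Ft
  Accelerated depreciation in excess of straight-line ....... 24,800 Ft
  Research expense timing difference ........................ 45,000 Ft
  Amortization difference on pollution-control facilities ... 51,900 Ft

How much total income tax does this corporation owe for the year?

Regular tax:
  107,000 Ft × 9% = 9,630 Ft
  14,000 Ft × 17% = 2,380 Ft
  34,900 Ft × 31% = 10,819 Ft
  → 22,829 Ft

Parallel minimum levy:
  Adjusted income: 155,900 Ft + 47,200 Ft + 24,800 Ft + 45,000 Ft + 51,900 Ft = 324,800 Ft
  Less exemption 99,000 Ft → base 225,800 Ft
  225,800 Ft × 17% = 38,386 Ft

38,386 Ft > 22,829 Ft, so the parallel minimum levy is the binding amount.

38,386 Ft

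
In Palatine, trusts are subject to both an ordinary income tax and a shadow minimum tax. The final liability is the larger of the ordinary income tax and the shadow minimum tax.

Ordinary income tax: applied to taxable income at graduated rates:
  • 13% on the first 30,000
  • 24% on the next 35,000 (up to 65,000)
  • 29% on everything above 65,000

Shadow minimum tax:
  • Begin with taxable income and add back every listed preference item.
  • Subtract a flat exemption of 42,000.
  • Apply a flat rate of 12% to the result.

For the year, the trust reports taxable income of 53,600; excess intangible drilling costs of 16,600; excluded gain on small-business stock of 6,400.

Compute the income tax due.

9,564

Ordinary income tax:
  30,000 × 13% = 3,900
  23,600 × 24% = 5,664
  → 9,564

Shadow minimum tax:
  Adjusted income: 53,600 + 16,600 + 6,400 = 76,600
  Less exemption 42,000 → base 34,600
  34,600 × 12% = 4,152

9,564 > 4,152, so the ordinary income tax governs.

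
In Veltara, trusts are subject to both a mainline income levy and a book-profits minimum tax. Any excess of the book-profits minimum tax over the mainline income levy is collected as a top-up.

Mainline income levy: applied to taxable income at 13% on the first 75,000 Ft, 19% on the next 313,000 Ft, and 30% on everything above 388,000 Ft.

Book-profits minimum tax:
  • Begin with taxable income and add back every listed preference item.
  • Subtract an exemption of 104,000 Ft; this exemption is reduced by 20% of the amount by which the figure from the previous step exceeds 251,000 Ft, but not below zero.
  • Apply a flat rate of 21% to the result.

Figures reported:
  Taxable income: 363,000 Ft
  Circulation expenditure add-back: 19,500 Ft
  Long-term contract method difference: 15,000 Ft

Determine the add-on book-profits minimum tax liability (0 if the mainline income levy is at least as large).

3,318 Ft

Mainline income levy:
  75,000 Ft × 13% = 9,750 Ft
  288,000 Ft × 19% = 54,720 Ft
  → 64,470 Ft

Book-profits minimum tax:
  Adjusted income: 363,000 Ft + 19,500 Ft + 15,000 Ft = 397,500 Ft
  Exemption: 104,000 Ft − 20% × (397,500 Ft − 251,000 Ft) = 104,000 Ft − 29,300 Ft = 74,700 Ft
  Base: 397,500 Ft − 74,700 Ft = 322,800 Ft
  322,800 Ft × 21% = 67,788 Ft

Excess of book-profits minimum tax over mainline income levy: 67,788 Ft − 64,470 Ft = 3,318 Ft.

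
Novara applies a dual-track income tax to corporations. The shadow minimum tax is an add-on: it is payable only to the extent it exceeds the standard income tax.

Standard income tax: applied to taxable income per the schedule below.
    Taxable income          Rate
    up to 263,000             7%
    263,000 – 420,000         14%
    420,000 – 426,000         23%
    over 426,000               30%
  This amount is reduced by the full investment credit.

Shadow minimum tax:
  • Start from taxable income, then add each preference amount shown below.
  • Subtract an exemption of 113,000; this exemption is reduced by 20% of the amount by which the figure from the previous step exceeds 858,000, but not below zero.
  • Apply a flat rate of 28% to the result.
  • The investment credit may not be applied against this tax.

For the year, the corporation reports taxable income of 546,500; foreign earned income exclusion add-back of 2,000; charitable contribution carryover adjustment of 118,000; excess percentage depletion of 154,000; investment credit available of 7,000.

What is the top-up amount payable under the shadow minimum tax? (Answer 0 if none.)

127,180

Standard income tax:
  263,000 × 7% = 18,410
  157,000 × 14% = 21,980
  6,000 × 23% = 1,380
  120,500 × 30% = 36,150
  → 77,920
  Less investment credit 7,000 → 70,920

Shadow minimum tax:
  Adjusted income: 546,500 + 2,000 + 118,000 + 154,000 = 820,500
  Exemption: 820,500 ≤ 858,000, so full 113,000 applies
  Base: 820,500 − 113,000 = 707,500
  707,500 × 28% = 198,100

Excess of shadow minimum tax over standard income tax: 198,100 − 70,920 = 127,180.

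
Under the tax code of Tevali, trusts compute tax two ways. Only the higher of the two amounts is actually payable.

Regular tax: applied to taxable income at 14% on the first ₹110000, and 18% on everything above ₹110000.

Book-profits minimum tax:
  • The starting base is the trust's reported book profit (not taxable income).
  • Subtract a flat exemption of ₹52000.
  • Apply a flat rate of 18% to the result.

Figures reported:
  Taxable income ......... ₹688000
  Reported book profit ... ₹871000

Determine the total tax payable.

Regular tax:
  ₹110000 × 14% = ₹15400
  ₹578000 × 18% = ₹104040
  → ₹119440

Book-profits minimum tax:
  Base (reported book profit): ₹871000
  Less exemption ₹52000 → base ₹819000
  ₹819000 × 18% = ₹147420

₹147420 > ₹119440, so the book-profits minimum tax is the binding amount.

₹147420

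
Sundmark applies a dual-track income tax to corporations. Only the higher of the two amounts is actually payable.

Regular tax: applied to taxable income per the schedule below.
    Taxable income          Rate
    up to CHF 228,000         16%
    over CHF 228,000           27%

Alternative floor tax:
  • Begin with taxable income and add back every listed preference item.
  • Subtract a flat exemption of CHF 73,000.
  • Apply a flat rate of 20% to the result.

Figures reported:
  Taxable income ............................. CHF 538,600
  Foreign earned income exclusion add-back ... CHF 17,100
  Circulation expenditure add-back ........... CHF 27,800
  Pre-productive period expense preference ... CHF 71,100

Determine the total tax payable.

Regular tax:
  CHF 228,000 × 16% = CHF 36,480
  CHF 310,600 × 27% = CHF 83,862
  → CHF 120,342

Alternative floor tax:
  Adjusted income: CHF 538,600 + CHF 17,100 + CHF 27,800 + CHF 71,100 = CHF 654,600
  Less exemption CHF 73,000 → base CHF 581,600
  CHF 581,600 × 20% = CHF 116,320

CHF 120,342 > CHF 116,320, so the regular tax governs.

CHF 120,342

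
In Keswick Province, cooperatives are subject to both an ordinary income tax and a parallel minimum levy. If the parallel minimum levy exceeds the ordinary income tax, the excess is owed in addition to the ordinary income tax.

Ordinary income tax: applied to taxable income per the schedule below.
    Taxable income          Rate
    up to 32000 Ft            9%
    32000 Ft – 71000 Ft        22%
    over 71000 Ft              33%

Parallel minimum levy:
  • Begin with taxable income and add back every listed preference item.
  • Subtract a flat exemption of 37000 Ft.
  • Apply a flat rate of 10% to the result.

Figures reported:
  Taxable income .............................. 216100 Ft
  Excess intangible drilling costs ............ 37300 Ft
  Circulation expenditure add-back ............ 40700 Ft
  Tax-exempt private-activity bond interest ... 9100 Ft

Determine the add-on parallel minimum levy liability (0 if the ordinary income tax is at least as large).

0 Ft

Parallel minimum levy:
  Adjusted income: 216100 Ft + 37300 Ft + 40700 Ft + 9100 Ft = 303200 Ft
  Less exemption 37000 Ft → base 266200 Ft
  266200 Ft × 10% = 26620 Ft

Ordinary income tax:
  32000 Ft × 9% = 2880 Ft
  39000 Ft × 22% = 8580 Ft
  145100 Ft × 33% = 47883 Ft
  → 59343 Ft

26620 Ft ≤ 59343 Ft, so no add-on is due.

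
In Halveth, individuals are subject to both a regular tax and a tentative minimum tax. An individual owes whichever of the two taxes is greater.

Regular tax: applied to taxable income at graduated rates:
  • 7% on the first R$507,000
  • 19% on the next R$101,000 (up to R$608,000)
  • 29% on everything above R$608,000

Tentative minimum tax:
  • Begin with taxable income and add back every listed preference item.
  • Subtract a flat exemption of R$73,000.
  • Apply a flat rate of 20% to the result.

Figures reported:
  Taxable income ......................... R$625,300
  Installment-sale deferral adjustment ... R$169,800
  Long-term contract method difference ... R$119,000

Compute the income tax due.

Regular tax:
  R$507,000 × 7% = R$35,490
  R$101,000 × 19% = R$19,190
  R$17,300 × 29% = R$5,017
  → R$59,697

Tentative minimum tax:
  Adjusted income: R$625,300 + R$169,800 + R$119,000 = R$914,100
  Less exemption R$73,000 → base R$841,100
  R$841,100 × 20% = R$168,220

R$168,220 > R$59,697, so the tentative minimum tax is the binding amount.

R$168,220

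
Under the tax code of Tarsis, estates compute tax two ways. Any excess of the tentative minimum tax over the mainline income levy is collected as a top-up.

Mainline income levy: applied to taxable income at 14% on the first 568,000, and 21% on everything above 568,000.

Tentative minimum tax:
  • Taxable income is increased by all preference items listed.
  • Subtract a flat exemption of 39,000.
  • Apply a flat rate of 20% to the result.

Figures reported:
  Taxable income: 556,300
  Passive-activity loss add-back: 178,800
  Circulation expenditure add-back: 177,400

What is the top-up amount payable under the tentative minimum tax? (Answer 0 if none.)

Tentative minimum tax:
  Adjusted income: 556,300 + 178,800 + 177,400 = 912,500
  Less exemption 39,000 → base 873,500
  873,500 × 20% = 174,700

Mainline income levy:
  556,300 × 14% = 77,882

Excess of tentative minimum tax over mainline income levy: 174,700 − 77,882 = 96,818.

96,818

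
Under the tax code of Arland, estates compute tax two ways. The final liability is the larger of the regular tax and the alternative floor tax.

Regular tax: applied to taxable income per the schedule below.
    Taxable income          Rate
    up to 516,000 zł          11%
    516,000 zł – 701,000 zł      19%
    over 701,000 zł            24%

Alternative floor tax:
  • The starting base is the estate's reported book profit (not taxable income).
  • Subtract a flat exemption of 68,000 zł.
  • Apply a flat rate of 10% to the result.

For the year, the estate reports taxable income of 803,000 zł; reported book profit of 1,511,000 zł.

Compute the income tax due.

Regular tax:
  516,000 zł × 11% = 56,760 zł
  185,000 zł × 19% = 35,150 zł
  102,000 zł × 24% = 24,480 zł
  → 116,390 zł

Alternative floor tax:
  Base (reported book profit): 1,511,000 zł
  Less exemption 68,000 zł → base 1,443,000 zł
  1,443,000 zł × 10% = 144,300 zł

144,300 zł > 116,390 zł, so the alternative floor tax is the binding amount.

144,300 zł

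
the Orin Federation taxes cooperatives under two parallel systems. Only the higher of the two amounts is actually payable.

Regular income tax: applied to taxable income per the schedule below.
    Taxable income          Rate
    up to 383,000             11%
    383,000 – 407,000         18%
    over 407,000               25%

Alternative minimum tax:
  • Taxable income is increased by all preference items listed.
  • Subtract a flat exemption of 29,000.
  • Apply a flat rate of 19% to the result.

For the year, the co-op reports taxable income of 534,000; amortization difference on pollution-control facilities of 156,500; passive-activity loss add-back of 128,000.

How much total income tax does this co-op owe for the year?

Regular income tax:
  383,000 × 11% = 42,130
  24,000 × 18% = 4,320
  127,000 × 25% = 31,750
  → 78,200

Alternative minimum tax:
  Adjusted income: 534,000 + 156,500 + 128,000 = 818,500
  Less exemption 29,000 → base 789,500
  789,500 × 19% = 150,005

150,005 > 78,200, so the alternative minimum tax is the binding amount.

150,005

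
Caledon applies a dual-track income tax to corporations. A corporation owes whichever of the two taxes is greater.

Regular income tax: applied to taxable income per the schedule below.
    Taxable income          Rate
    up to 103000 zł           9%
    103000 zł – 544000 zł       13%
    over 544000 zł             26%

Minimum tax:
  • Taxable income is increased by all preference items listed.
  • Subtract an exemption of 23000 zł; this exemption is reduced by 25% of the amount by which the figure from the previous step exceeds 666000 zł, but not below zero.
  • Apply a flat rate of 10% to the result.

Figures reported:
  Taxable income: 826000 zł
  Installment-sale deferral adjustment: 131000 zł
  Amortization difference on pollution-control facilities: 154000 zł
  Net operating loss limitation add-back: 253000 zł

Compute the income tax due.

Regular income tax:
  103000 zł × 9% = 9270 zł
  441000 zł × 13% = 57330 zł
  282000 zł × 26% = 73320 zł
  → 139920 zł

Minimum tax:
  Adjusted income: 826000 zł + 131000 zł + 154000 zł + 253000 zł = 1364000 zł
  Exemption: 25% × (1364000 zł − 666000 zł) = 174500 zł ≥ 23000 zł, so the exemption is fully phased out
  Base: 1364000 zł − 0 zł = 1364000 zł
  1364000 zł × 10% = 136400 zł

139920 zł > 136400 zł, so the regular income tax governs.

139920 zł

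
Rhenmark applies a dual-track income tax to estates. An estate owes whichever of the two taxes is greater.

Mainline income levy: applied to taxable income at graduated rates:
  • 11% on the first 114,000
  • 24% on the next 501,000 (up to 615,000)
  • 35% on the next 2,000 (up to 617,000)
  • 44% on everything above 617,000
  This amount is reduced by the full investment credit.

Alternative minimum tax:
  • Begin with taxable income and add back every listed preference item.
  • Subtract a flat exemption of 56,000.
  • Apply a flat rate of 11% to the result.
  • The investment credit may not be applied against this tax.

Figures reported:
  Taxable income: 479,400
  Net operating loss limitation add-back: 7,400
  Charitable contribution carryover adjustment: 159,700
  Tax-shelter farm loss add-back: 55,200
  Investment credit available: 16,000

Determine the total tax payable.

84,236

Mainline income levy:
  114,000 × 11% = 12,540
  365,400 × 24% = 87,696
  → 100,236
  Less investment credit 16,000 → 84,236

Alternative minimum tax:
  Adjusted income: 479,400 + 7,400 + 159,700 + 55,200 = 701,700
  Less exemption 56,000 → base 645,700
  645,700 × 11% = 71,027

84,236 > 71,027, so the mainline income levy governs.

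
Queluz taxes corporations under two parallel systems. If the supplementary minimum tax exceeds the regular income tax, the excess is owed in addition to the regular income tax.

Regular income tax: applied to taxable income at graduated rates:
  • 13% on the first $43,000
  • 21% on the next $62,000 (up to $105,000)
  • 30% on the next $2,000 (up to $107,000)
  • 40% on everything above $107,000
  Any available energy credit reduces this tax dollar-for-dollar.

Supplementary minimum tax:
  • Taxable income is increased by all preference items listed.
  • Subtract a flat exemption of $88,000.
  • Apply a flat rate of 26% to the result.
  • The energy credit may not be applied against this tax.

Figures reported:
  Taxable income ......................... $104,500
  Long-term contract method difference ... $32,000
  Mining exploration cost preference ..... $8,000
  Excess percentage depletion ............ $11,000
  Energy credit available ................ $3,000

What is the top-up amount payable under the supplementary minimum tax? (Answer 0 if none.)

Supplementary minimum tax:
  Adjusted income: $104,500 + $32,000 + $8,000 + $11,000 = $155,500
  Less exemption $88,000 → base $67,500
  $67,500 × 26% = $17,550

Regular income tax:
  $43,000 × 13% = $5,590
  $61,500 × 21% = $12,915
  → $18,505
  Less energy credit $3,000 → $15,505

Excess of supplementary minimum tax over regular income tax: $17,550 − $15,505 = $2,045.

$2,045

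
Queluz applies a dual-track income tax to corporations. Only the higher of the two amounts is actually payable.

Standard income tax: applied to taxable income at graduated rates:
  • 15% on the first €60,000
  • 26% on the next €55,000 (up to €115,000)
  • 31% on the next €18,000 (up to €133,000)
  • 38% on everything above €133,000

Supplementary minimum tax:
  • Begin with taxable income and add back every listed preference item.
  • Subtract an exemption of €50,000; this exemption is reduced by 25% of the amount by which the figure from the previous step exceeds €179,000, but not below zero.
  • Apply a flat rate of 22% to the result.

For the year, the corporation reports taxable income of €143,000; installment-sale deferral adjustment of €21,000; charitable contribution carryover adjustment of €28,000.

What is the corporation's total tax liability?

Standard income tax:
  €60,000 × 15% = €9,000
  €55,000 × 26% = €14,300
  €18,000 × 31% = €5,580
  €10,000 × 38% = €3,800
  → €32,680

Supplementary minimum tax:
  Adjusted income: €143,000 + €21,000 + €28,000 = €192,000
  Exemption: €50,000 − 25% × (€192,000 − €179,000) = €50,000 − €3,250 = €46,750
  Base: €192,000 − €46,750 = €145,250
  €145,250 × 22% = €31,955

€32,680 > €31,955, so the standard income tax governs.

€32,680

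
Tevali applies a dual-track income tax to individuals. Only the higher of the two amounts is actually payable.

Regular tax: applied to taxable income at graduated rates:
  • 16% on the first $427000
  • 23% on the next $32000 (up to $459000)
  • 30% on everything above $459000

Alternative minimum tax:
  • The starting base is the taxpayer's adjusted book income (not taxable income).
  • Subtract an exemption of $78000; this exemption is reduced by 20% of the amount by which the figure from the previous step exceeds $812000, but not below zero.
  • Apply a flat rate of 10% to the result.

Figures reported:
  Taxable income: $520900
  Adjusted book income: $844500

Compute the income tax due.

$94250

Alternative minimum tax:
  Base (adjusted book income): $844500
  Exemption: $78000 − 20% × ($844500 − $812000) = $78000 − $6500 = $71500
  Base: $844500 − $71500 = $773000
  $773000 × 10% = $77300

Regular tax:
  $427000 × 16% = $68320
  $32000 × 23% = $7360
  $61900 × 30% = $18570
  → $94250

$94250 > $77300, so the regular tax governs.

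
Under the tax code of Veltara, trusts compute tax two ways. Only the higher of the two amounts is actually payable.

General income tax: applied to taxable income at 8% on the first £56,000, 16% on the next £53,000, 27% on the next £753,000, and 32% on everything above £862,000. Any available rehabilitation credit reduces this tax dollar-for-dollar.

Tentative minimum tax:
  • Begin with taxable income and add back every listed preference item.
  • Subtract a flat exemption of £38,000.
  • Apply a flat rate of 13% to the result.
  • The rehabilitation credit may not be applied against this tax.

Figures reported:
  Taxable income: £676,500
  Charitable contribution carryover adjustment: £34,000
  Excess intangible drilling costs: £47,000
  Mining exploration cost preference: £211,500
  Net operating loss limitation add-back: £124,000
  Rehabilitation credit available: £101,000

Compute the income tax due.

£137,150

Tentative minimum tax:
  Adjusted income: £676,500 + £34,000 + £47,000 + £211,500 + £124,000 = £1,093,000
  Less exemption £38,000 → base £1,055,000
  £1,055,000 × 13% = £137,150

General income tax:
  £56,000 × 8% = £4,480
  £53,000 × 16% = £8,480
  £567,500 × 27% = £153,225
  → £166,185
  Less rehabilitation credit £101,000 → £65,185

£137,150 > £65,185, so the tentative minimum tax is the binding amount.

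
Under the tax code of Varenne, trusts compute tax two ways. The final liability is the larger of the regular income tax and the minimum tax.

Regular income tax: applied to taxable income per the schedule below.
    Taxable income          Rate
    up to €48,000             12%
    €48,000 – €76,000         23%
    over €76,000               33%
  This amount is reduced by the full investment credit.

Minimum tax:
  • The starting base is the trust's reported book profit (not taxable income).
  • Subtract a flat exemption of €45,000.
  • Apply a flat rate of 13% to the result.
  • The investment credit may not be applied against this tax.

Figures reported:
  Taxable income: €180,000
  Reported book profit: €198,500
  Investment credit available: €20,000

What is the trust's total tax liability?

Minimum tax:
  Base (reported book profit): €198,500
  Less exemption €45,000 → base €153,500
  €153,500 × 13% = €19,955

Regular income tax:
  €48,000 × 12% = €5,760
  €28,000 × 23% = €6,440
  €104,000 × 33% = €34,320
  → €46,520
  Less investment credit €20,000 → €26,520

€26,520 > €19,955, so the regular income tax governs.

€26,520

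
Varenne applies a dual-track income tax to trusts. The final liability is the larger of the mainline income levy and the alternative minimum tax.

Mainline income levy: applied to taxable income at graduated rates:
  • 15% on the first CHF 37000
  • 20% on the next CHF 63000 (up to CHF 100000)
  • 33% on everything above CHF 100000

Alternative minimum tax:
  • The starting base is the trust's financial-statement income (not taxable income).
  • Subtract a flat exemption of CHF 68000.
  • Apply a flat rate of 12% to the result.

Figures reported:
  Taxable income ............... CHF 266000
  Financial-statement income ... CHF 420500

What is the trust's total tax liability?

CHF 72930

Alternative minimum tax:
  Base (financial-statement income): CHF 420500
  Less exemption CHF 68000 → base CHF 352500
  CHF 352500 × 12% = CHF 42300

Mainline income levy:
  CHF 37000 × 15% = CHF 5550
  CHF 63000 × 20% = CHF 12600
  CHF 166000 × 33% = CHF 54780
  → CHF 72930

CHF 72930 > CHF 42300, so the mainline income levy governs.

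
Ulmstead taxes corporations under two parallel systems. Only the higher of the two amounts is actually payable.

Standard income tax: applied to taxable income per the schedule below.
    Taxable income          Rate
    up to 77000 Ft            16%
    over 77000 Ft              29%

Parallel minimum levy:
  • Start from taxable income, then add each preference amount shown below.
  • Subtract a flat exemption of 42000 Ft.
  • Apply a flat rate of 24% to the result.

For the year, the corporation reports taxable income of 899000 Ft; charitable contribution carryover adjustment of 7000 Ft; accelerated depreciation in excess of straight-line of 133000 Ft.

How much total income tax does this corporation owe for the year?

Standard income tax:
  77000 Ft × 16% = 12320 Ft
  822000 Ft × 29% = 238380 Ft
  → 250700 Ft

Parallel minimum levy:
  Adjusted income: 899000 Ft + 7000 Ft + 133000 Ft = 1039000 Ft
  Less exemption 42000 Ft → base 997000 Ft
  997000 Ft × 24% = 239280 Ft

250700 Ft > 239280 Ft, so the standard income tax governs.

250700 Ft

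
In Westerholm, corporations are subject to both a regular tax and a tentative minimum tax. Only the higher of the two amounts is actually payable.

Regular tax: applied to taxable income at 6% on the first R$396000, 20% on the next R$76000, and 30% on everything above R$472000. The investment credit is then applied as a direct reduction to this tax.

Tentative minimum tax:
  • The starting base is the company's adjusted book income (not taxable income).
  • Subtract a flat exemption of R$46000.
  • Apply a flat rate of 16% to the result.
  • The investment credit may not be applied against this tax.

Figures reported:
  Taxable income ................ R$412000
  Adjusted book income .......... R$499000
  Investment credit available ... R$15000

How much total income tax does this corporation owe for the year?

R$72480

Regular tax:
  R$396000 × 6% = R$23760
  R$16000 × 20% = R$3200
  → R$26960
  Less investment credit R$15000 → R$11960

Tentative minimum tax:
  Base (adjusted book income): R$499000
  Less exemption R$46000 → base R$453000
  R$453000 × 16% = R$72480

R$72480 > R$11960, so the tentative minimum tax is the binding amount.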